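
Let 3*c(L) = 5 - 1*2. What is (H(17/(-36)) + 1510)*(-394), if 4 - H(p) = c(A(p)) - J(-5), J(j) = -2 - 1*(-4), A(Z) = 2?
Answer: -596910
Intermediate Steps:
c(L) = 1 (c(L) = (5 - 1*2)/3 = (5 - 2)/3 = (⅓)*3 = 1)
J(j) = 2 (J(j) = -2 + 4 = 2)
H(p) = 5 (H(p) = 4 - (1 - 1*2) = 4 - (1 - 2) = 4 - 1*(-1) = 4 + 1 = 5)
(H(17/(-36)) + 1510)*(-394) = (5 + 1510)*(-394) = 1515*(-394) = -596910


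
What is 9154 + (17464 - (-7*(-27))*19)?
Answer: 23027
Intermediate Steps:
9154 + (17464 - (-7*(-27))*19) = 9154 + (17464 - 189*19) = 9154 + (17464 - 1*3591) = 9154 + (17464 - 3591) = 9154 + 13873 = 23027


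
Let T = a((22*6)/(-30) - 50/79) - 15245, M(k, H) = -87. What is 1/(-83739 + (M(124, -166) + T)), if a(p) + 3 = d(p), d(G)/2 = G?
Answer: -395/39138206 ≈ -1.0092e-5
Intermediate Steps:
d(G) = 2*G
a(p) = -3 + 2*p
T = -6026936/395 (T = (-3 + 2*((22*6)/(-30) - 50/79)) - 15245 = (-3 + 2*(132*(-1/30) - 50*1/79)) - 15245 = (-3 + 2*(-22/5 - 50/79)) - 15245 = (-3 + 2*(-1988/395)) - 15245 = (-3 - 3976/395) - 15245 = -5161/395 - 15245 = -6026936/395 ≈ -15258.)
1/(-83739 + (M(124, -166) + T)) = 1/(-83739 + (-87 - 6026936/395)) = 1/(-83739 - 6061301/395) = 1/(-39138206/395) = -395/39138206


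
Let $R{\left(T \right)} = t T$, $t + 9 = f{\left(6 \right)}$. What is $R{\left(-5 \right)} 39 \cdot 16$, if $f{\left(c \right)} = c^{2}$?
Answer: $-84240$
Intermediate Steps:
$t = 27$ ($t = -9 + 6^{2} = -9 + 36 = 27$)
$R{\left(T \right)} = 27 T$
$R{\left(-5 \right)} 39 \cdot 16 = 27 \left(-5\right) 39 \cdot 16 = \left(-135\right) 39 \cdot 16 = \left(-5265\right) 16 = -84240$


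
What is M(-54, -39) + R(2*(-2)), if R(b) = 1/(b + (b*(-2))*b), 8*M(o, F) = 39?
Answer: 349/72 ≈ 4.8472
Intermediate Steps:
M(o, F) = 39/8 (M(o, F) = (⅛)*39 = 39/8)
R(b) = 1/(b - 2*b²) (R(b) = 1/(b + (-2*b)*b) = 1/(b - 2*b²))
M(-54, -39) + R(2*(-2)) = 39/8 - 1/((2*(-2))*(-1 + 2*(2*(-2)))) = 39/8 - 1/(-4*(-1 + 2*(-4))) = 39/8 - 1*(-¼)/(-1 - 8) = 39/8 - 1*(-¼)/(-9) = 39/8 - 1*(-¼)*(-⅑) = 39/8 - 1/36 = 349/72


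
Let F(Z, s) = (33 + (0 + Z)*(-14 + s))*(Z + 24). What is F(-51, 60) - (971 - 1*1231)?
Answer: 62711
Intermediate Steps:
F(Z, s) = (24 + Z)*(33 + Z*(-14 + s)) (F(Z, s) = (33 + Z*(-14 + s))*(24 + Z) = (24 + Z)*(33 + Z*(-14 + s)))
F(-51, 60) - (971 - 1*1231) = (792 - 303*(-51) - 14*(-51)² + 60*(-51)² + 24*(-51)*60) - (971 - 1*1231) = (792 + 15453 - 14*2601 + 60*2601 - 73440) - (971 - 1231) = (792 + 15453 - 36414 + 156060 - 73440) - 1*(-260) = 62451 + 260 = 62711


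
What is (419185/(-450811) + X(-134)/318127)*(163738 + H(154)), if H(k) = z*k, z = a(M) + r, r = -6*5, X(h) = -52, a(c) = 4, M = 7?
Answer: -21304922969414578/143415150997 ≈ -1.4855e+5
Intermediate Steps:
r = -30
z = -26 (z = 4 - 30 = -26)
H(k) = -26*k
(419185/(-450811) + X(-134)/318127)*(163738 + H(154)) = (419185/(-450811) - 52/318127)*(163738 - 26*154) = (419185*(-1/450811) - 52*1/318127)*(163738 - 4004) = (-419185/450811 - 52/318127)*159734 = -133377508667/143415150997*159734 = -21304922969414578/143415150997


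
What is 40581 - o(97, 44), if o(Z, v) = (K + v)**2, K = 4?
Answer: 38277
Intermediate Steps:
o(Z, v) = (4 + v)**2
40581 - o(97, 44) = 40581 - (4 + 44)**2 = 40581 - 1*48**2 = 40581 - 1*2304 = 40581 - 2304 = 38277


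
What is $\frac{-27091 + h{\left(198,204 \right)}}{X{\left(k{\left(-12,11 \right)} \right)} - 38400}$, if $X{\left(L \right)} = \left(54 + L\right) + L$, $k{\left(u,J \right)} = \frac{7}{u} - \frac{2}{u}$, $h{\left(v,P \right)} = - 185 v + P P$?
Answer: $\frac{132630}{230081} \approx 0.57645$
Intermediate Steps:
$h{\left(v,P \right)} = P^{2} - 185 v$ ($h{\left(v,P \right)} = - 185 v + P^{2} = P^{2} - 185 v$)
$k{\left(u,J \right)} = \frac{5}{u}$
$X{\left(L \right)} = 54 + 2 L$
$\frac{-27091 + h{\left(198,204 \right)}}{X{\left(k{\left(-12,11 \right)} \right)} - 38400} = \frac{-27091 + \left(204^{2} - 36630\right)}{\left(54 + 2 \frac{5}{-12}\right) - 38400} = \frac{-27091 + \left(41616 - 36630\right)}{\left(54 + 2 \cdot 5 \left(- \frac{1}{12}\right)\right) - 38400} = \frac{-27091 + 4986}{\left(54 + 2 \left(- \frac{5}{12}\right)\right) - 38400} = - \frac{22105}{\left(54 - \frac{5}{6}\right) - 38400} = - \frac{22105}{\frac{319}{6} - 38400} = - \frac{22105}{- \frac{230081}{6}} = \left(-22105\right) \left(- \frac{6}{230081}\right) = \frac{132630}{230081}$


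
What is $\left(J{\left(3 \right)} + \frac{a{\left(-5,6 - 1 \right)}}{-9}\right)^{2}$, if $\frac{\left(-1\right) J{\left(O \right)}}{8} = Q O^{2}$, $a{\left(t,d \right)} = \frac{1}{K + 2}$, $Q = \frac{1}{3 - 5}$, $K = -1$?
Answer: $\frac{104329}{81} \approx 1288.0$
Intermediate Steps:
$Q = - \frac{1}{2}$ ($Q = \frac{1}{-2} = - \frac{1}{2} \approx -0.5$)
$a{\left(t,d \right)} = 1$ ($a{\left(t,d \right)} = \frac{1}{-1 + 2} = 1^{-1} = 1$)
$J{\left(O \right)} = 4 O^{2}$ ($J{\left(O \right)} = - 8 \left(- \frac{O^{2}}{2}\right) = 4 O^{2}$)
$\left(J{\left(3 \right)} + \frac{a{\left(-5,6 - 1 \right)}}{-9}\right)^{2} = \left(4 \cdot 3^{2} + 1 \frac{1}{-9}\right)^{2} = \left(4 \cdot 9 + 1 \left(- \frac{1}{9}\right)\right)^{2} = \left(36 - \frac{1}{9}\right)^{2} = \left(\frac{323}{9}\right)^{2} = \frac{104329}{81}$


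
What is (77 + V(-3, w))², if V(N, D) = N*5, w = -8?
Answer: 3844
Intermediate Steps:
V(N, D) = 5*N
(77 + V(-3, w))² = (77 + 5*(-3))² = (77 - 15)² = 62² = 3844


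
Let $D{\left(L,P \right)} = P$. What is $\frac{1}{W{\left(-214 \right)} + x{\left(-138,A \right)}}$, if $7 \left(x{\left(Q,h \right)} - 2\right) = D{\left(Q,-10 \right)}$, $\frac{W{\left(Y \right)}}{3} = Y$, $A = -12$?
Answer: $- \frac{7}{4490} \approx -0.001559$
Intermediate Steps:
$W{\left(Y \right)} = 3 Y$
$x{\left(Q,h \right)} = \frac{4}{7}$ ($x{\left(Q,h \right)} = 2 + \frac{1}{7} \left(-10\right) = 2 - \frac{10}{7} = \frac{4}{7}$)
$\frac{1}{W{\left(-214 \right)} + x{\left(-138,A \right)}} = \frac{1}{3 \left(-214\right) + \frac{4}{7}} = \frac{1}{-642 + \frac{4}{7}} = \frac{1}{- \frac{4490}{7}} = - \frac{7}{4490}$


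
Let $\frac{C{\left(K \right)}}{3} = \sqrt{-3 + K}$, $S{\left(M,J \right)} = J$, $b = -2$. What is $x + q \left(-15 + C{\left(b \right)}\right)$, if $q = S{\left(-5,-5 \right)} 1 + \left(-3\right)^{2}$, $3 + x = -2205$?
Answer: $-2268 + 12 i \sqrt{5} \approx -2268.0 + 26.833 i$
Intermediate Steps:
$x = -2208$ ($x = -3 - 2205 = -2208$)
$C{\left(K \right)} = 3 \sqrt{-3 + K}$
$q = 4$ ($q = \left(-5\right) 1 + \left(-3\right)^{2} = -5 + 9 = 4$)
$x + q \left(-15 + C{\left(b \right)}\right) = -2208 + 4 \left(-15 + 3 \sqrt{-3 - 2}\right) = -2208 + 4 \left(-15 + 3 \sqrt{-5}\right) = -2208 + 4 \left(-15 + 3 i \sqrt{5}\right) = -2208 - \left(60 - 12 i \sqrt{5}\right) = -2268 + 12 i \sqrt{5}$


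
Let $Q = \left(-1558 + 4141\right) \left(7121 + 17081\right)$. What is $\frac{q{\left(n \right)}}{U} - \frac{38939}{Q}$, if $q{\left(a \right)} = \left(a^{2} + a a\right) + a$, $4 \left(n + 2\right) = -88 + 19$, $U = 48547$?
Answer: $\frac{172947012793}{12139423192008} \approx 0.014247$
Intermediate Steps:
$n = - \frac{77}{4}$ ($n = -2 + \frac{-88 + 19}{4} = -2 + \frac{1}{4} \left(-69\right) = -2 - \frac{69}{4} = - \frac{77}{4} \approx -19.25$)
$q{\left(a \right)} = a + 2 a^{2}$ ($q{\left(a \right)} = \left(a^{2} + a^{2}\right) + a = 2 a^{2} + a = a + 2 a^{2}$)
$Q = 62513766$ ($Q = 2583 \cdot 24202 = 62513766$)
$\frac{q{\left(n \right)}}{U} - \frac{38939}{Q} = \frac{\left(- \frac{77}{4}\right) \left(1 + 2 \left(- \frac{77}{4}\right)\right)}{48547} - \frac{38939}{62513766} = - \frac{77 \left(1 - \frac{77}{2}\right)}{4} \cdot \frac{1}{48547} - \frac{38939}{62513766} = \left(- \frac{77}{4}\right) \left(- \frac{75}{2}\right) \frac{1}{48547} - \frac{38939}{62513766} = \frac{5775}{8} \cdot \frac{1}{48547} - \frac{38939}{62513766} = \frac{5775}{388376} - \frac{38939}{62513766} = \frac{172947012793}{12139423192008}$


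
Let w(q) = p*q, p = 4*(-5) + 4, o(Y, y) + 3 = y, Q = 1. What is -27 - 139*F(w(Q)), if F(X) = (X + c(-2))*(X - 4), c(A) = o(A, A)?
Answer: -58407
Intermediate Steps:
o(Y, y) = -3 + y
p = -16 (p = -20 + 4 = -16)
c(A) = -3 + A
w(q) = -16*q
F(X) = (-5 + X)*(-4 + X) (F(X) = (X + (-3 - 2))*(X - 4) = (X - 5)*(-4 + X) = (-5 + X)*(-4 + X))
-27 - 139*F(w(Q)) = -27 - 139*(20 + (-16*1)**2 - (-144)) = -27 - 139*(20 + (-16)**2 - 9*(-16)) = -27 - 139*(20 + 256 + 144) = -27 - 139*420 = -27 - 58380 = -58407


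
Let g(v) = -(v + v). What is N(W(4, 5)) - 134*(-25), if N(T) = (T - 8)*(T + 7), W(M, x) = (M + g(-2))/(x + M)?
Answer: 266806/81 ≈ 3293.9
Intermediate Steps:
g(v) = -2*v
W(M, x) = (4 + M)/(M + x) (W(M, x) = (M - 2*(-2))/(x + M) = (M + 4)/(M + x) = (4 + M)/(M + x))
N(T) = (-8 + T)*(7 + T)
N(W(4, 5)) - 134*(-25) = (-56 + ((4 + 4)/(4 + 5))² - (4 + 4)/(4 + 5)) - 134*(-25) = (-56 + (8/9)² - 8/9) + 3350 = (-56 + ((⅑)*8)² - 8/9) + 3350 = (-56 + (8/9)² - 1*8/9) + 3350 = (-56 + 64/81 - 8/9) + 3350 = -4544/81 + 3350 = 266806/81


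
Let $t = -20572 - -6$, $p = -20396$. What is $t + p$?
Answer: $-40962$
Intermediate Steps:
$t = -20566$ ($t = -20572 + 6 = -20566$)
$t + p = -20566 - 20396 = -40962$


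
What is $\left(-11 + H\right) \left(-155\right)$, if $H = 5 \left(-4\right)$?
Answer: $4805$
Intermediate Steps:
$H = -20$
$\left(-11 + H\right) \left(-155\right) = \left(-11 - 20\right) \left(-155\right) = \left(-31\right) \left(-155\right) = 4805$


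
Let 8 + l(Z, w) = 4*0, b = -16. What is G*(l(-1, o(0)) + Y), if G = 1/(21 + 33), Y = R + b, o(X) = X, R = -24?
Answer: -8/9 ≈ -0.88889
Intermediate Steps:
Y = -40 (Y = -24 - 16 = -40)
l(Z, w) = -8 (l(Z, w) = -8 + 4*0 = -8 + 0 = -8)
G = 1/54 ≈ 0.018519
G*(l(-1, o(0)) + Y) = (-8 - 40)/54 = (1/54)*(-48) = -8/9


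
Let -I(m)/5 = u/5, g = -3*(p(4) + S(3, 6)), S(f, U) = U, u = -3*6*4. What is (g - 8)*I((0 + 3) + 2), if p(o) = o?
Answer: -2736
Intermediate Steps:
u = -72 (u = -18*4 = -72)
g = -30 (g = -3*(4 + 6) = -3*10 = -30)
I(m) = 72 (I(m) = -(-360)/5 = -5*(-72/5) = 72)
(g - 8)*I((0 + 3) + 2) = (-30 - 8)*72 = -38*72 = -2736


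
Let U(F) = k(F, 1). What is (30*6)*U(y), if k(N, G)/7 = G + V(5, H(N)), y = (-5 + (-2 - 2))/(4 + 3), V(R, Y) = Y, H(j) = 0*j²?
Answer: 1260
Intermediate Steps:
H(j) = 0
y = -9/7 (y = (-5 - 4)/7 = -9*⅐ = -9/7 ≈ -1.2857)
k(N, G) = 7*G (k(N, G) = 7*(G + 0) = 7*G)
U(F) = 7 (U(F) = 7*1 = 7)
(30*6)*U(y) = (30*6)*7 = 180*7 = 1260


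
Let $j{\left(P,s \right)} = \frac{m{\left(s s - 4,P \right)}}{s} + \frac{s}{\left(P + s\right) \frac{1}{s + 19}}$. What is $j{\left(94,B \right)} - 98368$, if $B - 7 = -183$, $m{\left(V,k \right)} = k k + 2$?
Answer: $- \frac{356308731}{3608} \approx -98755.0$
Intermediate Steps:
$m{\left(V,k \right)} = 2 + k^{2}$ ($m{\left(V,k \right)} = k^{2} + 2 = 2 + k^{2}$)
$B = -176$ ($B = 7 - 183 = -176$)
$j{\left(P,s \right)} = \frac{2 + P^{2}}{s} + \frac{s \left(19 + s\right)}{P + s}$ ($j{\left(P,s \right)} = \frac{2 + P^{2}}{s} + \frac{s}{\left(P + s\right) \frac{1}{s + 19}} = \frac{2 + P^{2}}{s} + \frac{s}{\left(P + s\right) \frac{1}{19 + s}} = \frac{2 + P^{2}}{s} + \frac{s}{\frac{1}{19 + s} \left(P + s\right)} = \frac{2 + P^{2}}{s} + s \frac{19 + s}{P + s} = \frac{2 + P^{2}}{s} + \frac{s \left(19 + s\right)}{P + s}$)
$j{\left(94,B \right)} - 98368 = \frac{\left(-176\right)^{3} + 19 \left(-176\right)^{2} + 94 \left(2 + 94^{2}\right) - 176 \left(2 + 94^{2}\right)}{\left(-176\right) \left(94 - 176\right)} - 98368 = - \frac{-5451776 + 19 \cdot 30976 + 94 \left(2 + 8836\right) - 176 \left(2 + 8836\right)}{176 \left(-82\right)} - 98368 = \left(- \frac{1}{176}\right) \left(- \frac{1}{82}\right) \left(-5451776 + 588544 + 94 \cdot 8838 - 1555488\right) - 98368 = \left(- \frac{1}{176}\right) \left(- \frac{1}{82}\right) \left(-5451776 + 588544 + 830772 - 1555488\right) - 98368 = \left(- \frac{1}{176}\right) \left(- \frac{1}{82}\right) \left(-5587948\right) - 98368 = - \frac{1396987}{3608} - 98368 = - \frac{356308731}{3608}$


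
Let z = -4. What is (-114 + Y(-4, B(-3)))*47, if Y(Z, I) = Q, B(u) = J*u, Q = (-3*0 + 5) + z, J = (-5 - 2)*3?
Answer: -5311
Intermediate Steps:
J = -21 (J = -7*3 = -21)
Q = 1 (Q = (-3*0 + 5) - 4 = (0 + 5) - 4 = 5 - 4 = 1)
B(u) = -21*u
Y(Z, I) = 1
(-114 + Y(-4, B(-3)))*47 = (-114 + 1)*47 = -113*47 = -5311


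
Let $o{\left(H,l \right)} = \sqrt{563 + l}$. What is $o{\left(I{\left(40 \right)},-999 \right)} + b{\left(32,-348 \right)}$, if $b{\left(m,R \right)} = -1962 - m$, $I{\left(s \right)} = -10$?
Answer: $-1994 + 2 i \sqrt{109} \approx -1994.0 + 20.881 i$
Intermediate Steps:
$o{\left(I{\left(40 \right)},-999 \right)} + b{\left(32,-348 \right)} = \sqrt{563 - 999} - 1994 = \sqrt{-436} - 1994 = 2 i \sqrt{109} - 1994 = -1994 + 2 i \sqrt{109}$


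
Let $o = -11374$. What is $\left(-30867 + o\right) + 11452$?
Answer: $-30789$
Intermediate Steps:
$\left(-30867 + o\right) + 11452 = \left(-30867 - 11374\right) + 11452 = -42241 + 11452 = -30789$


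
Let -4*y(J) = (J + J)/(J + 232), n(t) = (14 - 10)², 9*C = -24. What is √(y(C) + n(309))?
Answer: √118379/86 ≈ 4.0007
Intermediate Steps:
C = -8/3 (C = (⅑)*(-24) = -8/3 ≈ -2.6667)
n(t) = 16 (n(t) = 4² = 16)
y(J) = -J/(2*(232 + J)) (y(J) = -(J + J)/(4*(J + 232)) = -2*J/(4*(232 + J)) = -J/(2*(232 + J)))
√(y(C) + n(309)) = √(-1*(-8/3)/(464 + 2*(-8/3)) + 16) = √(-1*(-8/3)/(464 - 16/3) + 16) = √(-1*(-8/3)/1376/3 + 16) = √(-1*(-8/3)*3/1376 + 16) = √(1/172 + 16) = √(2753/172) = √118379/86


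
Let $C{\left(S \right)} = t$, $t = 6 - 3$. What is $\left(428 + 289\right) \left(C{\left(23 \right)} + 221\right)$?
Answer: $160608$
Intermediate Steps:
$t = 3$
$C{\left(S \right)} = 3$
$\left(428 + 289\right) \left(C{\left(23 \right)} + 221\right) = \left(428 + 289\right) \left(3 + 221\right) = 717 \cdot 224 = 160608$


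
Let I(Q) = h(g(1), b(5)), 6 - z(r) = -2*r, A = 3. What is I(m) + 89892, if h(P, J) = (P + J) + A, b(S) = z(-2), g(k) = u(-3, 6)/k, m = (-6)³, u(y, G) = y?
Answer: 89894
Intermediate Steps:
z(r) = 6 + 2*r (z(r) = 6 - (-2)*r = 6 + 2*r)
m = -216
g(k) = -3/k
b(S) = 2 (b(S) = 6 + 2*(-2) = 6 - 4 = 2)
h(P, J) = 3 + J + P (h(P, J) = (P + J) + 3 = (J + P) + 3 = 3 + J + P)
I(Q) = 2 (I(Q) = 3 + 2 - 3/1 = 3 + 2 - 3*1 = 3 + 2 - 3 = 2)
I(m) + 89892 = 2 + 89892 = 89894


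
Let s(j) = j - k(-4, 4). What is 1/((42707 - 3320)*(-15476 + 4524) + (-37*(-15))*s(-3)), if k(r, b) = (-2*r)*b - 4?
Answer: -1/431383629 ≈ -2.3181e-9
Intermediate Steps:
k(r, b) = -4 - 2*b*r (k(r, b) = -2*b*r - 4 = -4 - 2*b*r)
s(j) = -28 + j (s(j) = j - (-4 - 2*4*(-4)) = j - (-4 + 32) = j - 1*28 = j - 28 = -28 + j)
1/((42707 - 3320)*(-15476 + 4524) + (-37*(-15))*s(-3)) = 1/((42707 - 3320)*(-15476 + 4524) + (-37*(-15))*(-28 - 3)) = 1/(39387*(-10952) + 555*(-31)) = 1/(-431366424 - 17205) = 1/(-431383629) = -1/431383629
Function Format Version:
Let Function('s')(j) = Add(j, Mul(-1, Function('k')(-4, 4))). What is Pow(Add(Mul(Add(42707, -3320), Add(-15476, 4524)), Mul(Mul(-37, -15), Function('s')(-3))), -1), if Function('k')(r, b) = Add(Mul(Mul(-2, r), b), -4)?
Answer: Rational(-1, 431383629) ≈ -2.3181e-9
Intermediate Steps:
Function('k')(r, b) = Add(-4, Mul(-2, b, r)) (Function('k')(r, b) = Add(Mul(-2, b, r), -4) = Add(-4, Mul(-2, b, r)))
Function('s')(j) = Add(-28, j) (Function('s')(j) = Add(j, Mul(-1, Add(-4, Mul(-2, 4, -4)))) = Add(j, Mul(-1, Add(-4, 32))) = Add(j, Mul(-1, 28)) = Add(j, -28) = Add(-28, j))
Pow(Add(Mul(Add(42707, -3320), Add(-15476, 4524)), Mul(Mul(-37, -15), Function('s')(-3))), -1) = Pow(Add(Mul(Add(42707, -3320), Add(-15476, 4524)), Mul(Mul(-37, -15), Add(-28, -3))), -1) = Pow(Add(Mul(39387, -10952), Mul(555, -31)), -1) = Pow(Add(-431366424, -17205), -1) = Pow(-431383629, -1) = Rational(-1, 431383629)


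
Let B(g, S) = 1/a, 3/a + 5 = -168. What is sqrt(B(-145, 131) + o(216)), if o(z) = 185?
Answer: sqrt(1146)/3 ≈ 11.284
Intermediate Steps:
a = -3/173 (a = 3/(-5 - 168) = 3/(-173) = 3*(-1/173) = -3/173 ≈ -0.017341)
B(g, S) = -173/3 (B(g, S) = 1/(-3/173) = -173/3)
sqrt(B(-145, 131) + o(216)) = sqrt(-173/3 + 185) = sqrt(382/3) = sqrt(1146)/3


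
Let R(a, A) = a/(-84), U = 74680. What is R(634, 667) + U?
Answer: 3136243/42 ≈ 74673.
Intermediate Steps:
R(a, A) = -a/84 (R(a, A) = a*(-1/84) = -a/84)
R(634, 667) + U = -1/84*634 + 74680 = -317/42 + 74680 = 3136243/42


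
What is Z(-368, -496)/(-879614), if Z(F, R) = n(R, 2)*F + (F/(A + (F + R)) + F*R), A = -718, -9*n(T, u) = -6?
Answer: -216278660/1043662011 ≈ -0.20723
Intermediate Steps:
n(T, u) = 2/3 (n(T, u) = -1/9*(-6) = 2/3)
Z(F, R) = 2*F/3 + F*R + F/(-718 + F + R) (Z(F, R) = 2*F/3 + (F/(-718 + (F + R)) + F*R) = 2*F/3 + (F/(-718 + F + R) + F*R) = 2*F/3 + (F*R + F/(-718 + F + R)) = 2*F/3 + F*R + F/(-718 + F + R))
Z(-368, -496)/(-879614) = ((1/3)*(-368)*(-1433 - 2152*(-496) + 2*(-368) + 3*(-496)**2 + 3*(-368)*(-496))/(-718 - 368 - 496))/(-879614) = ((1/3)*(-368)*(-1433 + 1067392 - 736 + 3*246016 + 547584)/(-1582))*(-1/879614) = ((1/3)*(-368)*(-1/1582)*(-1433 + 1067392 - 736 + 738048 + 547584))*(-1/879614) = ((1/3)*(-368)*(-1/1582)*2350855)*(-1/879614) = (432557320/2373)*(-1/879614) = -216278660/1043662011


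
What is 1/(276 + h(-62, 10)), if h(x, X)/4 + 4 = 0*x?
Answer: 1/260 ≈ 0.0038462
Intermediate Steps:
h(x, X) = -16 (h(x, X) = -16 + 4*(0*x) = -16 + 4*0 = -16 + 0 = -16)
1/(276 + h(-62, 10)) = 1/(276 - 16) = 1/260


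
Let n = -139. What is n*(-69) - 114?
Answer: 9477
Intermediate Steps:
n*(-69) - 114 = -139*(-69) - 114 = 9591 - 114 = 9477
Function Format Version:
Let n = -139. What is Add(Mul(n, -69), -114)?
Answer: 9477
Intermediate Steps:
Add(Mul(n, -69), -114) = Add(Mul(-139, -69), -114) = Add(9591, -114) = 9477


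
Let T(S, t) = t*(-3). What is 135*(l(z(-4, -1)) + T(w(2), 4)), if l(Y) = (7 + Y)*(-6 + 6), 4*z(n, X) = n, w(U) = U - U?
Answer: -1620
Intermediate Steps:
w(U) = 0
z(n, X) = n/4
l(Y) = 0 (l(Y) = (7 + Y)*0 = 0)
T(S, t) = -3*t
135*(l(z(-4, -1)) + T(w(2), 4)) = 135*(0 - 3*4) = 135*(0 - 12) = 135*(-12) = -1620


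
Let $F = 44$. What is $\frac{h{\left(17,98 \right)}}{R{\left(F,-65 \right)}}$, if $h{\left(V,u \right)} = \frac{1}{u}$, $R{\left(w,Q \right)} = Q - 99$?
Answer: $- \frac{1}{16072} \approx -6.222 \cdot 10^{-5}$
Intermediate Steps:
$R{\left(w,Q \right)} = -99 + Q$
$\frac{h{\left(17,98 \right)}}{R{\left(F,-65 \right)}} = \frac{1}{98 \left(-99 - 65\right)} = \frac{1}{98 \left(-164\right)} = \frac{1}{98} \left(- \frac{1}{164}\right) = - \frac{1}{16072}$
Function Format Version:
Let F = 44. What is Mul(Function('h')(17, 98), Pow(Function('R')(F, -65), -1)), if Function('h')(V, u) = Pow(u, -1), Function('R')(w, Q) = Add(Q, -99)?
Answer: Rational(-1, 16072) ≈ -6.2220e-5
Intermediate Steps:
Function('R')(w, Q) = Add(-99, Q)
Mul(Function('h')(17, 98), Pow(Function('R')(F, -65), -1)) = Mul(Pow(98, -1), Pow(Add(-99, -65), -1)) = Mul(Rational(1, 98), Pow(-164, -1)) = Mul(Rational(1, 98), Rational(-1, 164)) = Rational(-1, 16072)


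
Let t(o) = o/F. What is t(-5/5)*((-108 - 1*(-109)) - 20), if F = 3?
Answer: 19/3 ≈ 6.3333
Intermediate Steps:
t(o) = o/3
t(-5/5)*((-108 - 1*(-109)) - 20) = ((-5/5)/3)*((-108 - 1*(-109)) - 20) = ((-5*1/5)/3)*((-108 + 109) - 20) = ((1/3)*(-1))*(1 - 20) = -1/3*(-19) = 19/3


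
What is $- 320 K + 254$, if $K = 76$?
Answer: $-24066$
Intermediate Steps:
$- 320 K + 254 = \left(-320\right) 76 + 254 = -24320 + 254 = -24066$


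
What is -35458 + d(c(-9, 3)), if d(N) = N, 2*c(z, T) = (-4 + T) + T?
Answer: -35457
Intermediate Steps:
c(z, T) = -2 + T (c(z, T) = ((-4 + T) + T)/2 = (-4 + 2*T)/2 = -2 + T)
-35458 + d(c(-9, 3)) = -35458 + (-2 + 3) = -35458 + 1 = -35457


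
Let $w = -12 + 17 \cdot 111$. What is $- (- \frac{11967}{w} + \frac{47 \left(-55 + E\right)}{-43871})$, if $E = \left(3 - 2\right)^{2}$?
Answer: $\frac{173415169}{27419375} \approx 6.3245$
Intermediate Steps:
$w = 1875$ ($w = -12 + 1887 = 1875$)
$E = 1$ ($E = 1^{2} = 1$)
$- (- \frac{11967}{w} + \frac{47 \left(-55 + E\right)}{-43871}) = - (- \frac{11967}{1875} + \frac{47 \left(-55 + 1\right)}{-43871}) = - (\left(-11967\right) \frac{1}{1875} + 47 \left(-54\right) \left(- \frac{1}{43871}\right)) = - (- \frac{3989}{625} - - \frac{2538}{43871}) = - (- \frac{3989}{625} + \frac{2538}{43871}) = \left(-1\right) \left(- \frac{173415169}{27419375}\right) = \frac{173415169}{27419375}$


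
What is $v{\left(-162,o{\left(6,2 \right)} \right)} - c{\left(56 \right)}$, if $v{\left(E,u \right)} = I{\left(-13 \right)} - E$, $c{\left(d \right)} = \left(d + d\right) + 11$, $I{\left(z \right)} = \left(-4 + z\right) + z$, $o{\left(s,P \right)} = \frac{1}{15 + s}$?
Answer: $9$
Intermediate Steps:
$I{\left(z \right)} = -4 + 2 z$
$c{\left(d \right)} = 11 + 2 d$ ($c{\left(d \right)} = 2 d + 11 = 11 + 2 d$)
$v{\left(E,u \right)} = -30 - E$ ($v{\left(E,u \right)} = \left(-4 + 2 \left(-13\right)\right) - E = \left(-4 - 26\right) - E = -30 - E$)
$v{\left(-162,o{\left(6,2 \right)} \right)} - c{\left(56 \right)} = \left(-30 - -162\right) - \left(11 + 2 \cdot 56\right) = \left(-30 + 162\right) - \left(11 + 112\right) = 132 - 123 = 9$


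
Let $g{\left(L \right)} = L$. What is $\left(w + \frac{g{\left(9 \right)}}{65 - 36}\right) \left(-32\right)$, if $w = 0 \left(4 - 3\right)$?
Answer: $- \frac{288}{29} \approx -9.931$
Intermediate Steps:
$w = 0$ ($w = 0 \cdot 1 = 0$)
$\left(w + \frac{g{\left(9 \right)}}{65 - 36}\right) \left(-32\right) = \left(0 + \frac{9}{65 - 36}\right) \left(-32\right) = \left(0 + \frac{9}{29}\right) \left(-32\right) = \frac{9}{29} \left(-32\right) = - \frac{288}{29}$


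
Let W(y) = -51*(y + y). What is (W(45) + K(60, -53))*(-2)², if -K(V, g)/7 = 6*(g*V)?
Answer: 515880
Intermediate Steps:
W(y) = -102*y
K(V, g) = -42*V*g (K(V, g) = -42*g*V = -42*V*g)
(W(45) + K(60, -53))*(-2)² = (-102*45 - 42*60*(-53))*(-2)² = (-4590 + 133560)*4 = 128970*4 = 515880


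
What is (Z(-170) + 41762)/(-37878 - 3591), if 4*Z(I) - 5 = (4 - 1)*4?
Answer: -167065/165876 ≈ -1.0072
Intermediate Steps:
Z(I) = 17/4 (Z(I) = 5/4 + ((4 - 1)*4)/4 = 5/4 + (3*4)/4 = 5/4 + (1/4)*12 = 5/4 + 3 = 17/4)
(Z(-170) + 41762)/(-37878 - 3591) = (17/4 + 41762)/(-37878 - 3591) = (167065/4)/(-41469) = (167065/4)*(-1/41469) = -167065/165876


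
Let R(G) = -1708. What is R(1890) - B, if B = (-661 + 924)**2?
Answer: -70877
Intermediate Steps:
B = 69169 (B = 263**2 = 69169)
R(1890) - B = -1708 - 1*69169 = -1708 - 69169 = -70877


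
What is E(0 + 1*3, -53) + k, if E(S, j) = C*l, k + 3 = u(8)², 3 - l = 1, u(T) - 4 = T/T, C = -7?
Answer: 8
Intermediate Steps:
u(T) = 5 (u(T) = 4 + T/T = 4 + 1 = 5)
l = 2 (l = 3 - 1*1 = 3 - 1 = 2)
k = 22 (k = -3 + 5² = -3 + 25 = 22)
E(S, j) = -14 (E(S, j) = -7*2 = -14)
E(0 + 1*3, -53) + k = -14 + 22 = 8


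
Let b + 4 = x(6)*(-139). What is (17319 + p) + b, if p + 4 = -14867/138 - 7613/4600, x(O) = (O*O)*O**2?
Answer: -2248604939/13800 ≈ -1.6294e+5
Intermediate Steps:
x(O) = O**4 (x(O) = O**2*O**2 = O**4)
b = -180148 (b = -4 + 6**4*(-139) = -4 + 1296*(-139) = -4 - 180144 = -180148)
p = -1564739/13800 (p = -4 + (-14867/138 - 7613/4600) = -4 + (-14867*1/138 - 7613*1/4600) = -4 + (-14867/138 - 331/200) = -4 - 1509539/13800 = -1564739/13800 ≈ -113.39)
(17319 + p) + b = (17319 - 1564739/13800) - 180148 = 237437461/13800 - 180148 = -2248604939/13800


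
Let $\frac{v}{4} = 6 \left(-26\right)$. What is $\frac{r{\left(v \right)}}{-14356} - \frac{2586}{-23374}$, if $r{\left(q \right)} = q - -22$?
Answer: $\frac{12798941}{83889286} \approx 0.15257$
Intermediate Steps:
$v = -624$ ($v = 4 \cdot 6 \left(-26\right) = 4 \left(-156\right) = -624$)
$r{\left(q \right)} = 22 + q$ ($r{\left(q \right)} = q + 22 = 22 + q$)
$\frac{r{\left(v \right)}}{-14356} - \frac{2586}{-23374} = \frac{22 - 624}{-14356} - \frac{2586}{-23374} = \left(-602\right) \left(- \frac{1}{14356}\right) - - \frac{1293}{11687} = \frac{301}{7178} + \frac{1293}{11687} = \frac{12798941}{83889286}$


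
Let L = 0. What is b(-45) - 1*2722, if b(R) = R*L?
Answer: -2722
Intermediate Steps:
b(R) = 0 (b(R) = R*0 = 0)
b(-45) - 1*2722 = 0 - 1*2722 = 0 - 2722 = -2722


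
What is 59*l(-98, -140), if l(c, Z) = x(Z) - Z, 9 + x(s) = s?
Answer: -531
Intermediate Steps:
x(s) = -9 + s
l(c, Z) = -9 (l(c, Z) = (-9 + Z) - Z = -9)
59*l(-98, -140) = 59*(-9) = -531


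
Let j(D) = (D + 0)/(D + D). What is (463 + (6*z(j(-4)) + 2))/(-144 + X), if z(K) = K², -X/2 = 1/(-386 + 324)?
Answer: -28923/8926 ≈ -3.2403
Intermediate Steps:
X = 1/31 (X = -2/(-386 + 324) = -2/(-62) = -2*(-1/62) = 1/31 ≈ 0.032258)
j(D) = ½ (j(D) = D/((2*D)) = D*(1/(2*D)) = ½)
(463 + (6*z(j(-4)) + 2))/(-144 + X) = (463 + (6*(½)² + 2))/(-144 + 1/31) = (463 + (6*(¼) + 2))/(-4463/31) = (463 + (3/2 + 2))*(-31/4463) = (463 + 7/2)*(-31/4463) = (933/2)*(-31/4463) = -28923/8926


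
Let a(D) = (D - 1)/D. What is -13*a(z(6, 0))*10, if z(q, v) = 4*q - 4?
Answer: -247/2 ≈ -123.50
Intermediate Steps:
z(q, v) = -4 + 4*q
a(D) = (-1 + D)/D
-13*a(z(6, 0))*10 = -13*(-1 + (-4 + 4*6))/(-4 + 4*6)*10 = -13*(-1 + (-4 + 24))/(-4 + 24)*10 = -13*(-1 + 20)/20*10 = -13*19/20*10 = -247/20*10 = -247/2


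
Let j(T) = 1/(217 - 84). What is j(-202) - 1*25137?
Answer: -3343220/133 ≈ -25137.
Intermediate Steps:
j(T) = 1/133
j(-202) - 1*25137 = 1/133 - 1*25137 = 1/133 - 25137 = -3343220/133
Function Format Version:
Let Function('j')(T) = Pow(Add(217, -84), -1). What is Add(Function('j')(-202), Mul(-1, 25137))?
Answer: Rational(-3343220, 133) ≈ -25137.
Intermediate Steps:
Function('j')(T) = Rational(1, 133) (Function('j')(T) = Pow(133, -1) = Rational(1, 133))
Add(Function('j')(-202), Mul(-1, 25137)) = Add(Rational(1, 133), Mul(-1, 25137)) = Add(Rational(1, 133), -25137) = Rational(-3343220, 133)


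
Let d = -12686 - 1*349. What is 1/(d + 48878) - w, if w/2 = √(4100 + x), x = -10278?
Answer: 1/35843 - 2*I*√6178 ≈ 2.7899e-5 - 157.2*I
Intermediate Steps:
w = 2*I*√6178 (w = 2*√(4100 - 10278) = 2*√(-6178) = 2*(I*√6178) = 2*I*√6178 ≈ 157.2*I)
d = -13035 (d = -12686 - 349 = -13035)
1/(d + 48878) - w = 1/(-13035 + 48878) - 2*I*√6178 = 1/35843 - 2*I*√6178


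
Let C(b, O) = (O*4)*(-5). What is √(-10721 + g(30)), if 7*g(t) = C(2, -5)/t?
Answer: 17*I*√16359/21 ≈ 103.54*I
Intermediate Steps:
C(b, O) = -20*O (C(b, O) = (4*O)*(-5) = -20*O)
g(t) = 100/(7*t) (g(t) = ((-20*(-5))/t)/7 = (100/t)/7 = 100/(7*t))
√(-10721 + g(30)) = √(-10721 + (100/7)/30) = √(-10721 + (100/7)*(1/30)) = √(-10721 + 10/21) = √(-225131/21) = 17*I*√16359/21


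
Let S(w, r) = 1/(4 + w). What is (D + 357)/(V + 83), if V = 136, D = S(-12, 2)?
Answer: 2855/1752 ≈ 1.6296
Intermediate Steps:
D = -⅛ (D = 1/(4 - 12) = 1/(-8) = -⅛ ≈ -0.12500)
(D + 357)/(V + 83) = (-⅛ + 357)/(136 + 83) = (2855/8)/219 = (2855/8)*(1/219) = 2855/1752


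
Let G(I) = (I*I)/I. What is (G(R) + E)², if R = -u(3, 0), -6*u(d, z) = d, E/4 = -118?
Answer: 889249/4 ≈ 2.2231e+5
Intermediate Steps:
E = -472 (E = 4*(-118) = -472)
u(d, z) = -d/6
R = ½ (R = -(-1)*3/6 = -1*(-½) = ½ ≈ 0.50000)
G(I) = I (G(I) = I²/I = I)
(G(R) + E)² = (½ - 472)² = (-943/2)² = 889249/4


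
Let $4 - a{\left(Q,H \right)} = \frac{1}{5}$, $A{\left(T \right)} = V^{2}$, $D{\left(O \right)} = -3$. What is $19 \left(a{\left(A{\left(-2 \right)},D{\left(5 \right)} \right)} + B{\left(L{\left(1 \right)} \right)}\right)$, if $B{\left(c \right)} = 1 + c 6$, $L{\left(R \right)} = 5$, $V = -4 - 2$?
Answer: $\frac{3306}{5} \approx 661.2$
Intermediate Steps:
$V = -6$
$A{\left(T \right)} = 36$ ($A{\left(T \right)} = \left(-6\right)^{2} = 36$)
$B{\left(c \right)} = 1 + 6 c$
$a{\left(Q,H \right)} = \frac{19}{5}$ ($a{\left(Q,H \right)} = 4 - \frac{1}{5} = \frac{19}{5}$)
$19 \left(a{\left(A{\left(-2 \right)},D{\left(5 \right)} \right)} + B{\left(L{\left(1 \right)} \right)}\right) = 19 \left(\frac{19}{5} + \left(1 + 6 \cdot 5\right)\right) = 19 \left(\frac{19}{5} + \left(1 + 30\right)\right) = 19 \left(\frac{19}{5} + 31\right) = 19 \cdot \frac{174}{5} = \frac{3306}{5}$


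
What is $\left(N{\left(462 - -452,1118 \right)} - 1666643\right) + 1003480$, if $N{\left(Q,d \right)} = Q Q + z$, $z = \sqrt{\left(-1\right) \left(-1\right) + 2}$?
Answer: $172233 + \sqrt{3} \approx 1.7223 \cdot 10^{5}$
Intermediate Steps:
$z = \sqrt{3}$ ($z = \sqrt{1 + 2} = \sqrt{3} \approx 1.732$)
$N{\left(Q,d \right)} = \sqrt{3} + Q^{2}$ ($N{\left(Q,d \right)} = Q Q + \sqrt{3} = Q^{2} + \sqrt{3} = \sqrt{3} + Q^{2}$)
$\left(N{\left(462 - -452,1118 \right)} - 1666643\right) + 1003480 = \left(\left(\sqrt{3} + \left(462 - -452\right)^{2}\right) - 1666643\right) + 1003480 = \left(\left(\sqrt{3} + \left(462 + 452\right)^{2}\right) - 1666643\right) + 1003480 = \left(\left(\sqrt{3} + 914^{2}\right) - 1666643\right) + 1003480 = \left(\left(\sqrt{3} + 835396\right) - 1666643\right) + 1003480 = \left(\left(835396 + \sqrt{3}\right) - 1666643\right) + 1003480 = \left(-831247 + \sqrt{3}\right) + 1003480 = 172233 + \sqrt{3}$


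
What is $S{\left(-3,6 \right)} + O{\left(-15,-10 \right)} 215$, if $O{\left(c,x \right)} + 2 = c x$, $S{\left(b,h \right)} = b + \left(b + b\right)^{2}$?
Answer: $31853$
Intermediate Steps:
$S{\left(b,h \right)} = b + 4 b^{2}$ ($S{\left(b,h \right)} = b + \left(2 b\right)^{2} = b + 4 b^{2}$)
$O{\left(c,x \right)} = -2 + c x$
$S{\left(-3,6 \right)} + O{\left(-15,-10 \right)} 215 = - 3 \left(1 + 4 \left(-3\right)\right) + \left(-2 - -150\right) 215 = - 3 \left(1 - 12\right) + \left(-2 + 150\right) 215 = \left(-3\right) \left(-11\right) + 148 \cdot 215 = 33 + 31820 = 31853$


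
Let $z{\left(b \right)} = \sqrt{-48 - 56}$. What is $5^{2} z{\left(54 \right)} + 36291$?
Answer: $36291 + 50 i \sqrt{26} \approx 36291.0 + 254.95 i$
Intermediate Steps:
$z{\left(b \right)} = 2 i \sqrt{26}$ ($z{\left(b \right)} = \sqrt{-104} = 2 i \sqrt{26}$)
$5^{2} z{\left(54 \right)} + 36291 = 5^{2} \cdot 2 i \sqrt{26} + 36291 = 25 \cdot 2 i \sqrt{26} + 36291 = 50 i \sqrt{26} + 36291 = 36291 + 50 i \sqrt{26}$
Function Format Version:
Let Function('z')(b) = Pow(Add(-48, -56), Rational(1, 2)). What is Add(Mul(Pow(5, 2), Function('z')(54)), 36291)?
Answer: Add(36291, Mul(50, I, Pow(26, Rational(1, 2)))) ≈ Add(36291., Mul(254.95, I))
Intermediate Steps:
Function('z')(b) = Mul(2, I, Pow(26, Rational(1, 2))) (Function('z')(b) = Pow(-104, Rational(1, 2)) = Mul(2, I, Pow(26, Rational(1, 2))))
Add(Mul(Pow(5, 2), Function('z')(54)), 36291) = Add(Mul(Pow(5, 2), Mul(2, I, Pow(26, Rational(1, 2)))), 36291) = Add(Mul(25, Mul(2, I, Pow(26, Rational(1, 2)))), 36291) = Add(Mul(50, I, Pow(26, Rational(1, 2))), 36291) = Add(36291, Mul(50, I, Pow(26, Rational(1, 2))))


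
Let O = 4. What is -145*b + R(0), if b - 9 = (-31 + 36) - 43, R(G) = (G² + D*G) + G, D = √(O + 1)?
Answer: 4205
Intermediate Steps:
D = √5 (D = √(4 + 1) = √5 ≈ 2.2361)
R(G) = G + G² + G*√5 (R(G) = (G² + √5*G) + G = (G² + G*√5) + G = G + G² + G*√5)
b = -29 (b = 9 + ((-31 + 36) - 43) = 9 + (5 - 43) = 9 - 38 = -29)
-145*b + R(0) = -145*(-29) + 0*(1 + 0 + √5) = 4205 + 0*(1 + √5) = 4205 + 0 = 4205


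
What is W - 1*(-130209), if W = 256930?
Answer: 387139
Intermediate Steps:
W - 1*(-130209) = 256930 - 1*(-130209) = 256930 + 130209 = 387139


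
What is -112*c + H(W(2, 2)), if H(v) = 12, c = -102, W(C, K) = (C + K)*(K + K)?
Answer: 11436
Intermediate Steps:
W(C, K) = 2*K*(C + K) (W(C, K) = (C + K)*(2*K) = 2*K*(C + K))
-112*c + H(W(2, 2)) = -112*(-102) + 12 = 11424 + 12 = 11436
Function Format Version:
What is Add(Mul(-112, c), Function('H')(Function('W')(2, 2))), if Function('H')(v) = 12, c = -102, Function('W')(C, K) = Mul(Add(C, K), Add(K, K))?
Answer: 11436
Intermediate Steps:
Function('W')(C, K) = Mul(2, K, Add(C, K)) (Function('W')(C, K) = Mul(Add(C, K), Mul(2, K)) = Mul(2, K, Add(C, K)))
Add(Mul(-112, c), Function('H')(Function('W')(2, 2))) = Add(Mul(-112, -102), 12) = Add(11424, 12) = 11436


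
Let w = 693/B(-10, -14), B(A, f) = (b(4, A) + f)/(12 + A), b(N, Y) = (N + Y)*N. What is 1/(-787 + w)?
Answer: -19/15646 ≈ -0.0012144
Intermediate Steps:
b(N, Y) = N*(N + Y)
B(A, f) = (16 + f + 4*A)/(12 + A) (B(A, f) = (4*(4 + A) + f)/(12 + A) = ((16 + 4*A) + f)/(12 + A) = (16 + f + 4*A)/(12 + A))
w = -693/19 (w = 693/(((16 - 14 + 4*(-10))/(12 - 10))) = 693/(((16 - 14 - 40)/2)) = 693/(((½)*(-38))) = 693/(-19) = 693*(-1/19) = -693/19 ≈ -36.474)
1/(-787 + w) = 1/(-787 - 693/19) = 1/(-15646/19) = -19/15646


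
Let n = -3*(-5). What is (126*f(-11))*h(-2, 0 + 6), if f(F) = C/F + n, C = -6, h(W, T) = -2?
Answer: -43092/11 ≈ -3917.5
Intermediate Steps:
n = 15
f(F) = 15 - 6/F (f(F) = -6/F + 15 = 15 - 6/F)
(126*f(-11))*h(-2, 0 + 6) = (126*(15 - 6/(-11)))*(-2) = (126*(15 - 6*(-1/11)))*(-2) = (126*(15 + 6/11))*(-2) = (126*(171/11))*(-2) = (21546/11)*(-2) = -43092/11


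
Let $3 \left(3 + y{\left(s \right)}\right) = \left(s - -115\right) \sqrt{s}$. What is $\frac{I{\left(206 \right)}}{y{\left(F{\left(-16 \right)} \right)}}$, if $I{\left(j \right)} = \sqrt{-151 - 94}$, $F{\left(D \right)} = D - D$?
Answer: $- \frac{7 i \sqrt{5}}{3} \approx - 5.2175 i$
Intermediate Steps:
$F{\left(D \right)} = 0$
$I{\left(j \right)} = 7 i \sqrt{5}$ ($I{\left(j \right)} = \sqrt{-245} = 7 i \sqrt{5}$)
$y{\left(s \right)} = -3 + \frac{\sqrt{s} \left(115 + s\right)}{3}$ ($y{\left(s \right)} = -3 + \frac{\left(s - -115\right) \sqrt{s}}{3} = -3 + \frac{\left(s + 115\right) \sqrt{s}}{3} = -3 + \frac{\left(115 + s\right) \sqrt{s}}{3} = -3 + \frac{\sqrt{s} \left(115 + s\right)}{3}$)
$\frac{I{\left(206 \right)}}{y{\left(F{\left(-16 \right)} \right)}} = \frac{7 i \sqrt{5}}{-3 + \frac{0^{\frac{3}{2}}}{3} + \frac{115 \sqrt{0}}{3}} = \frac{7 i \sqrt{5}}{-3 + \frac{1}{3} \cdot 0 + \frac{115}{3} \cdot 0} = \frac{7 i \sqrt{5}}{-3 + 0 + 0} = \frac{7 i \sqrt{5}}{-3} = 7 i \sqrt{5} \left(- \frac{1}{3}\right) = - \frac{7 i \sqrt{5}}{3}$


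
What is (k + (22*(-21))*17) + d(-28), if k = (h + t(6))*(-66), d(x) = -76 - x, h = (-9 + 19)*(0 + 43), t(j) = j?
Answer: -36678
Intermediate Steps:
h = 430 (h = 10*43 = 430)
k = -28776 (k = (430 + 6)*(-66) = 436*(-66) = -28776)
(k + (22*(-21))*17) + d(-28) = (-28776 + (22*(-21))*17) + (-76 - 1*(-28)) = (-28776 - 462*17) + (-76 + 28) = (-28776 - 7854) - 48 = -36630 - 48 = -36678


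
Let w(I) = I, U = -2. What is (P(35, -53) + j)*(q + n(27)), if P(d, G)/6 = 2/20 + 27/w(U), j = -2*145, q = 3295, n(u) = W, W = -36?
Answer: -6035668/5 ≈ -1.2071e+6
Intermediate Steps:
n(u) = -36
j = -290
P(d, G) = -402/5 (P(d, G) = 6*(2/20 + 27/(-2)) = 6*(2*(1/20) + 27*(-½)) = 6*(⅒ - 27/2) = 6*(-67/5) = -402/5)
(P(35, -53) + j)*(q + n(27)) = (-402/5 - 290)*(3295 - 36) = -1852/5*3259 = -6035668/5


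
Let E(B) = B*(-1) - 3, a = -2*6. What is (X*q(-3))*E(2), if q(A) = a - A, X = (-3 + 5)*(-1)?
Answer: -90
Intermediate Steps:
a = -12
X = -2 (X = 2*(-1) = -2)
E(B) = -3 - B (E(B) = -B - 3 = -3 - B)
q(A) = -12 - A
(X*q(-3))*E(2) = (-2*(-12 - 1*(-3)))*(-3 - 1*2) = (-2*(-12 + 3))*(-3 - 2) = -2*(-9)*(-5) = 18*(-5) = -90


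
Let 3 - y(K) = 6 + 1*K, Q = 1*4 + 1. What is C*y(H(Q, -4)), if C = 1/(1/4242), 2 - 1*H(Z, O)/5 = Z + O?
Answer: -33936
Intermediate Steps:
Q = 5 (Q = 4 + 1 = 5)
H(Z, O) = 10 - 5*O - 5*Z (H(Z, O) = 10 - 5*(Z + O) = 10 - 5*(O + Z) = 10 + (-5*O - 5*Z) = 10 - 5*O - 5*Z)
y(K) = -3 - K (y(K) = 3 - (6 + 1*K) = 3 - (6 + K) = 3 + (-6 - K) = -3 - K)
C = 4242 (C = 1/(1/4242) = 4242)
C*y(H(Q, -4)) = 4242*(-3 - (10 - 5*(-4) - 5*5)) = 4242*(-3 - (10 + 20 - 25)) = 4242*(-3 - 1*5) = 4242*(-3 - 5) = 4242*(-8) = -33936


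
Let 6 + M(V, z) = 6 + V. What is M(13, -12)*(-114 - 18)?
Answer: -1716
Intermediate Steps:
M(V, z) = V (M(V, z) = -6 + (6 + V) = V)
M(13, -12)*(-114 - 18) = 13*(-114 - 18) = 13*(-132) = -1716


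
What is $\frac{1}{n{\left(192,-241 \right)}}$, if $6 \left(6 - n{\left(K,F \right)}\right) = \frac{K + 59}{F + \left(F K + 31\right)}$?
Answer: $\frac{278892}{1673603} \approx 0.16664$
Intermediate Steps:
$n{\left(K,F \right)} = 6 - \frac{59 + K}{6 \left(31 + F + F K\right)}$ ($n{\left(K,F \right)} = 6 - \frac{\left(K + 59\right) \frac{1}{F + \left(F K + 31\right)}}{6} = 6 - \frac{\left(59 + K\right) \frac{1}{F + \left(31 + F K\right)}}{6} = 6 - \frac{\left(59 + K\right) \frac{1}{31 + F + F K}}{6} = 6 - \frac{\frac{1}{31 + F + F K} \left(59 + K\right)}{6} = 6 - \frac{59 + K}{6 \left(31 + F + F K\right)}$)
$\frac{1}{n{\left(192,-241 \right)}} = \frac{1}{\frac{1}{6} \frac{1}{31 - 241 - 46272} \left(1057 - 192 + 36 \left(-241\right) + 36 \left(-241\right) 192\right)} = \frac{1}{\frac{1}{6} \frac{1}{31 - 241 - 46272} \left(1057 - 192 - 8676 - 1665792\right)} = \frac{1}{\frac{1}{6} \frac{1}{-46482} \left(-1673603\right)} = \frac{1}{\frac{1}{6} \left(- \frac{1}{46482}\right) \left(-1673603\right)} = \frac{1}{\frac{1673603}{278892}} = \frac{278892}{1673603}$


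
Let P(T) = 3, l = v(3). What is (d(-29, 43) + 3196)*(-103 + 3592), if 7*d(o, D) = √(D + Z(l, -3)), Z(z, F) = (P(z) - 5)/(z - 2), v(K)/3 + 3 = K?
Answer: 11150844 + 6978*√11/7 ≈ 1.1154e+7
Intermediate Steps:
v(K) = -9 + 3*K
l = 0 (l = -9 + 3*3 = -9 + 9 = 0)
Z(z, F) = -2/(-2 + z) (Z(z, F) = (3 - 5)/(z - 2) = -2/(-2 + z))
d(o, D) = √(1 + D)/7 (d(o, D) = √(D - 2/(-2 + 0))/7 = √(D - 2/(-2))/7 = √(D - 2*(-½))/7 = √(D + 1)/7 = √(1 + D)/7)
(d(-29, 43) + 3196)*(-103 + 3592) = (√(1 + 43)/7 + 3196)*(-103 + 3592) = (√44/7 + 3196)*3489 = ((2*√11)/7 + 3196)*3489 = (2*√11/7 + 3196)*3489 = (3196 + 2*√11/7)*3489 = 11150844 + 6978*√11/7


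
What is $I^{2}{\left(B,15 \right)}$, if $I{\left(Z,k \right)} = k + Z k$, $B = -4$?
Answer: $2025$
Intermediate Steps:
$I^{2}{\left(B,15 \right)} = \left(15 \left(1 - 4\right)\right)^{2} = \left(15 \left(-3\right)\right)^{2} = \left(-45\right)^{2} = 2025$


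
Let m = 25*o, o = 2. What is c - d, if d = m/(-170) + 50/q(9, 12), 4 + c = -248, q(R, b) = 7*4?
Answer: -60331/238 ≈ -253.49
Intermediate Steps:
m = 50 (m = 25*2 = 50)
q(R, b) = 28
c = -252 (c = -4 - 248 = -252)
d = 355/238 (d = 50/(-170) + 50/28 = 50*(-1/170) + 50*(1/28) = -5/17 + 25/14 = 355/238 ≈ 1.4916)
c - d = -252 - 1*355/238 = -252 - 355/238 = -60331/238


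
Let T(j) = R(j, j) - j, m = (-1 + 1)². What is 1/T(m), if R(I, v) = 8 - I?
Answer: ⅛ ≈ 0.12500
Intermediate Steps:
m = 0 (m = 0² = 0)
T(j) = 8 - 2*j (T(j) = (8 - j) - j = 8 - 2*j)
1/T(m) = 1/(8 - 2*0) = 1/(8 + 0) = 1/8 = ⅛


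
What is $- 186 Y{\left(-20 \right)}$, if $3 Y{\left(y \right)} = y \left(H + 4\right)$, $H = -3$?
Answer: $1240$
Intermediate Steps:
$Y{\left(y \right)} = \frac{y}{3}$ ($Y{\left(y \right)} = \frac{y \left(-3 + 4\right)}{3} = \frac{y 1}{3} = \frac{y}{3}$)
$- 186 Y{\left(-20 \right)} = - 186 \cdot \frac{1}{3} \left(-20\right) = \left(-186\right) \left(- \frac{20}{3}\right) = 1240$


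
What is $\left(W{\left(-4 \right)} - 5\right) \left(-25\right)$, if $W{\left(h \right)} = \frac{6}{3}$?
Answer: $75$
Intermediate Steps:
$W{\left(h \right)} = 2$ ($W{\left(h \right)} = 6 \cdot \frac{1}{3} = 2$)
$\left(W{\left(-4 \right)} - 5\right) \left(-25\right) = \left(2 - 5\right) \left(-25\right) = \left(-3\right) \left(-25\right) = 75$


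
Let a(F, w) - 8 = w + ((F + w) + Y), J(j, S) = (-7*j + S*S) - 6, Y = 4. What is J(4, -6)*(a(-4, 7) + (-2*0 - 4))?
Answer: 36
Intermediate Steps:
J(j, S) = -6 + S² - 7*j (J(j, S) = (-7*j + S²) - 6 = (S² - 7*j) - 6 = -6 + S² - 7*j)
a(F, w) = 12 + F + 2*w (a(F, w) = 8 + (w + ((F + w) + 4)) = 8 + (w + (4 + F + w)) = 8 + (4 + F + 2*w) = 12 + F + 2*w)
J(4, -6)*(a(-4, 7) + (-2*0 - 4)) = (-6 + (-6)² - 7*4)*((12 - 4 + 2*7) + (-2*0 - 4)) = (-6 + 36 - 28)*((12 - 4 + 14) + (0 - 4)) = 2*(22 - 4) = 2*18 = 36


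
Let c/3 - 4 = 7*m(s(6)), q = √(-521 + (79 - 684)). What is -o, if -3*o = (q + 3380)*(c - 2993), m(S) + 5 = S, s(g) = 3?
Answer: -10217740/3 - 3023*I*√1126/3 ≈ -3.4059e+6 - 33813.0*I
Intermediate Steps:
m(S) = -5 + S
q = I*√1126 (q = √(-521 - 605) = √(-1126) = I*√1126 ≈ 33.556*I)
c = -30 (c = 12 + 3*(7*(-5 + 3)) = 12 + 3*(7*(-2)) = 12 + 3*(-14) = 12 - 42 = -30)
o = 10217740/3 + 3023*I*√1126/3 (o = -(I*√1126 + 3380)*(-30 - 2993)/3 = -(3380 + I*√1126)*(-3023)/3 = -(-10217740 - 3023*I*√1126)/3 = 10217740/3 + 3023*I*√1126/3 ≈ 3.4059e+6 + 33813.0*I)
-o = -(10217740/3 + 3023*I*√1126/3) = -10217740/3 - 3023*I*√1126/3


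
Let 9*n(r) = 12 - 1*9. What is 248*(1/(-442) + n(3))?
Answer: 54436/663 ≈ 82.106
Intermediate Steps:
n(r) = ⅓ (n(r) = (12 - 1*9)/9 = (12 - 9)/9 = (⅑)*3 = ⅓)
248*(1/(-442) + n(3)) = 248*(1/(-442) + ⅓) = 248*(-1/442 + ⅓) = 248*(439/1326) = 54436/663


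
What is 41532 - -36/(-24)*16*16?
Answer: 41148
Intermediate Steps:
41532 - -36/(-24)*16*16 = 41532 - -36*(-1/24)*16*16 = 41532 - (3/2)*16*16 = 41532 - 24*16 = 41532 - 1*384 = 41532 - 384 = 41148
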